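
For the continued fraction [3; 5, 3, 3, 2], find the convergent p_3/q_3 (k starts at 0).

169/53

Using pₖ = aₖpₖ₋₁ + pₖ₋₂, qₖ = aₖqₖ₋₁ + qₖ₋₂ (with p₋₁=1, p₋₂=0, q₋₁=0, q₋₂=1):
  k=0: a=3, p=3, q=1
  k=1: a=5, p=16, q=5
  k=2: a=3, p=51, q=16
  k=3: a=3, p=169, q=53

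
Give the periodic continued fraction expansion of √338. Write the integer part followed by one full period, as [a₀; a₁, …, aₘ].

a₀ = ⌊√338⌋ = 18.
With m₀=0, d₀=1 and mₖ₊₁ = dₖaₖ − mₖ, dₖ₊₁ = (n − mₖ₊₁²)/dₖ, aₖ₊₁ = ⌊(a₀+mₖ₊₁)/dₖ₊₁⌋:
  k=1: m=18, d=14, a=2
  k=2: m=10, d=17, a=1
  k=3: m=7, d=17, a=1
  k=4: m=10, d=14, a=2
  k=5: m=18, d=1, a=36
d=1 and a=2a₀=36 at k=5, so the next step gives (m, d) = (18, 14) again — its k=1 value — and the period has length 5.

[18; 2, 1, 1, 2, 36]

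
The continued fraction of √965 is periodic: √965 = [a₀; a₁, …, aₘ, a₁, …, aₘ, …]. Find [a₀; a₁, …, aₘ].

[31; 15, 1, 1, 15, 62]

a₀ = ⌊√965⌋ = 31.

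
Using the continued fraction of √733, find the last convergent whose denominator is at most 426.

√733 = [27; 13, 1, 1, 13, 54, …] (period length 5).
Convergents:
  p_0/q_0 = 27/1
  p_1/q_1 = 352/13
  p_2/q_2 = 379/14
  p_3/q_3 = 731/27
  p_4/q_4 = 9882/365
  p_5/q_5 = 534359/19737
q_4 = 365 ≤ 426 < 19737 = q_5, so the answer is 9882/365.

9882/365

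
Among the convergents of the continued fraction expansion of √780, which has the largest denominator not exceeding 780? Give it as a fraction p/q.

21477/769

√780 = [27; 1, 12, 1, 54, …] (period length 4).
Convergents:
  p_0/q_0 = 27/1
  p_1/q_1 = 28/1
  p_2/q_2 = 363/13
  p_3/q_3 = 391/14
  p_4/q_4 = 21477/769
  p_5/q_5 = 21868/783
q_4 = 769 ≤ 780 < 783 = q_5, so the answer is 21477/769.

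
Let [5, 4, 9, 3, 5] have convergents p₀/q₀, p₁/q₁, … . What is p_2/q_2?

Using pₖ = aₖpₖ₋₁ + pₖ₋₂, qₖ = aₖqₖ₋₁ + qₖ₋₂ (with p₋₁=1, p₋₂=0, q₋₁=0, q₋₂=1):
  k=0: a=5, p=5, q=1
  k=1: a=4, p=21, q=4
  k=2: a=9, p=194, q=37

194/37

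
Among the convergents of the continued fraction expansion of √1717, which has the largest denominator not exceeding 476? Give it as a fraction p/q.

6547/158

√1717 = [41; 2, 3, 2, 4, 2, 3, 2, 82, …] (period length 8).
Convergents:
  p_0/q_0 = 41/1
  p_1/q_1 = 83/2
  p_2/q_2 = 290/7
  p_3/q_3 = 663/16
  p_4/q_4 = 2942/71
  p_5/q_5 = 6547/158
  p_6/q_6 = 22583/545
q_5 = 158 ≤ 476 < 545 = q_6, so the answer is 6547/158.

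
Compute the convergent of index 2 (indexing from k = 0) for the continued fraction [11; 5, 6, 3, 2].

Using pₖ = aₖpₖ₋₁ + pₖ₋₂, qₖ = aₖqₖ₋₁ + qₖ₋₂ (with p₋₁=1, p₋₂=0, q₋₁=0, q₋₂=1):
  k=0: a=11, p=11, q=1
  k=1: a=5, p=56, q=5
  k=2: a=6, p=347, q=31

347/31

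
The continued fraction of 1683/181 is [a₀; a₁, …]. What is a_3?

1683 = 9·181 + 54   →  a_0 = 9
181 = 3·54 + 19   →  a_1 = 3
54 = 2·19 + 16   →  a_2 = 2
19 = 1·16 + 3   →  a_3 = 1

1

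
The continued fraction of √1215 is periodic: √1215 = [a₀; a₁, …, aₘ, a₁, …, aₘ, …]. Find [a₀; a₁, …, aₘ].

a₀ = ⌊√1215⌋ = 34.
With m₀=0, d₀=1 and mₖ₊₁ = dₖaₖ − mₖ, dₖ₊₁ = (n − mₖ₊₁²)/dₖ, aₖ₊₁ = ⌊(a₀+mₖ₊₁)/dₖ₊₁⌋:
  k=1: m=34, d=59, a=1
  k=2: m=25, d=10, a=5
  k=3: m=25, d=59, a=1
  k=4: m=34, d=1, a=68
d=1 and a=2a₀=68 at k=4, so the next step gives (m, d) = (34, 59) again — its k=1 value — and the period has length 4.

[34; 1, 5, 1, 68]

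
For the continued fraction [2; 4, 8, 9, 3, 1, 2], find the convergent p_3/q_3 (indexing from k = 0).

675/301

Using pₖ = aₖpₖ₋₁ + pₖ₋₂, qₖ = aₖqₖ₋₁ + qₖ₋₂ (with p₋₁=1, p₋₂=0, q₋₁=0, q₋₂=1):
  k=0: a=2, p=2, q=1
  k=1: a=4, p=9, q=4
  k=2: a=8, p=74, q=33
  k=3: a=9, p=675, q=301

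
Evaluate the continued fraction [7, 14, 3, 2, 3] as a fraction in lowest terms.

Fold from the inside: start with 3/1.
  2 + 1/3 = 7/3
  3 + 3/7 = 24/7
  14 + 7/24 = 343/24
  7 + 24/343 = 2425/343

2425/343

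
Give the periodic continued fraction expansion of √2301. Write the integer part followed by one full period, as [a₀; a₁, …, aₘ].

[47; 1, 30, 1, 94]

a₀ = ⌊√2301⌋ = 47.
With m₀=0, d₀=1 and mₖ₊₁ = dₖaₖ − mₖ, dₖ₊₁ = (n − mₖ₊₁²)/dₖ, aₖ₊₁ = ⌊(a₀+mₖ₊₁)/dₖ₊₁⌋:
  k=1: m=47, d=92, a=1
  k=2: m=45, d=3, a=30
  k=3: m=45, d=92, a=1
  k=4: m=47, d=1, a=94
d=1 and a=2a₀=94 at k=4, so the next step gives (m, d) = (47, 92) again — its k=1 value — and the period has length 4.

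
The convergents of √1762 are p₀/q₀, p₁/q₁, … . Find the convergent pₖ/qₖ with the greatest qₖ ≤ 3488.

146287/3485

√1762 = [41; 1, 40, 1, 82, …] (period length 4).
Convergents:
  p_0/q_0 = 41/1
  p_1/q_1 = 42/1
  p_2/q_2 = 1721/41
  p_3/q_3 = 1763/42
  p_4/q_4 = 146287/3485
  p_5/q_5 = 148050/3527
q_4 = 3485 ≤ 3488 < 3527 = q_5, so the answer is 146287/3485.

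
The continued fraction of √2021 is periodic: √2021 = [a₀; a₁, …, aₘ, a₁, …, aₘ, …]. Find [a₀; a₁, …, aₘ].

a₀ = ⌊√2021⌋ = 44.
With m₀=0, d₀=1 and mₖ₊₁ = dₖaₖ − mₖ, dₖ₊₁ = (n − mₖ₊₁²)/dₖ, aₖ₊₁ = ⌊(a₀+mₖ₊₁)/dₖ₊₁⌋:
  k=1: m=44, d=85, a=1
  k=2: m=41, d=4, a=21
  k=3: m=43, d=43, a=2
  k=4: m=43, d=4, a=21
  k=5: m=41, d=85, a=1
  k=6: m=44, d=1, a=88
d=1 and a=2a₀=88 at k=6, so the next step gives (m, d) = (44, 85) again — its k=1 value — and the period has length 6.

[44; 1, 21, 2, 21, 1, 88]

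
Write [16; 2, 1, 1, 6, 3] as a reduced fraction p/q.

Using pₖ = aₖpₖ₋₁ + pₖ₋₂ and qₖ = aₖqₖ₋₁ + qₖ₋₂:
  k=0: a=16, p=16, q=1
  k=1: a=2, p=33, q=2
  k=2: a=1, p=49, q=3
  k=3: a=1, p=82, q=5
  k=4: a=6, p=541, q=33
  k=5: a=3, p=1705, q=104

1705/104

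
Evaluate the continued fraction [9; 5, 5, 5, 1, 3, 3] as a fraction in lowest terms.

Using pₖ = aₖpₖ₋₁ + pₖ₋₂ and qₖ = aₖqₖ₋₁ + qₖ₋₂:
  k=0: a=9, p=9, q=1
  k=1: a=5, p=46, q=5
  k=2: a=5, p=239, q=26
  k=3: a=5, p=1241, q=135
  k=4: a=1, p=1480, q=161
  k=5: a=3, p=5681, q=618
  k=6: a=3, p=18523, q=2015

18523/2015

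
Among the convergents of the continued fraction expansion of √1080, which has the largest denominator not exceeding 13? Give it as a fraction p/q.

230/7

√1080 = [32; 1, 6, 3, 6, 1, 64, …] (period length 6).
Convergents:
  p_0/q_0 = 32/1
  p_1/q_1 = 33/1
  p_2/q_2 = 230/7
  p_3/q_3 = 723/22
q_2 = 7 ≤ 13 < 22 = q_3, so the answer is 230/7.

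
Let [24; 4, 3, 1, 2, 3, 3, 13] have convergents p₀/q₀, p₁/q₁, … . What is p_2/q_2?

Using pₖ = aₖpₖ₋₁ + pₖ₋₂, qₖ = aₖqₖ₋₁ + qₖ₋₂ (with p₋₁=1, p₋₂=0, q₋₁=0, q₋₂=1):
  k=0: a=24, p=24, q=1
  k=1: a=4, p=97, q=4
  k=2: a=3, p=315, q=13

315/13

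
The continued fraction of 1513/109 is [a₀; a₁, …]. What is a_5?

1513 = 13·109 + 96   →  a_0 = 13
109 = 1·96 + 13   →  a_1 = 1
96 = 7·13 + 5   →  a_2 = 7
13 = 2·5 + 3   →  a_3 = 2
5 = 1·3 + 2   →  a_4 = 1
3 = 1·2 + 1   →  a_5 = 1

1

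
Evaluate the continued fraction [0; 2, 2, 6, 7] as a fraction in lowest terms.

93/229

Using pₖ = aₖpₖ₋₁ + pₖ₋₂ and qₖ = aₖqₖ₋₁ + qₖ₋₂:
  k=0: a=0, p=0, q=1
  k=1: a=2, p=1, q=2
  k=2: a=2, p=2, q=5
  k=3: a=6, p=13, q=32
  k=4: a=7, p=93, q=229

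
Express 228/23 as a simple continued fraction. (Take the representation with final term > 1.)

228 = 9·23 + 21
23 = 1·21 + 2
21 = 10·2 + 1
2 = 2·1 + 0  (stop)
So 228/23 = [9; 1, 10, 2].

[9; 1, 10, 2]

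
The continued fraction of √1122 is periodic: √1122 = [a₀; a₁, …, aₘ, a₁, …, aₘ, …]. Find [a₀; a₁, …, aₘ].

a₀ = ⌊√1122⌋ = 33.
With m₀=0, d₀=1 and mₖ₊₁ = dₖaₖ − mₖ, dₖ₊₁ = (n − mₖ₊₁²)/dₖ, aₖ₊₁ = ⌊(a₀+mₖ₊₁)/dₖ₊₁⌋:
  k=1: m=33, d=33, a=2
  k=2: m=33, d=1, a=66
d=1 and a=2a₀=66 at k=2, so the next step gives (m, d) = (33, 33) again — its k=1 value — and the period has length 2.

[33; 2, 66]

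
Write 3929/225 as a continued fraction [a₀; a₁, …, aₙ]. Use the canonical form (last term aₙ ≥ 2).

[17; 2, 6, 8, 2]

3929 = 17×225 + 104
225 = 2×104 + 17
104 = 6×17 + 2
17 = 8×2 + 1
2 = 2×1 + 0  (stop)
So 3929/225 = [17; 2, 6, 8, 2].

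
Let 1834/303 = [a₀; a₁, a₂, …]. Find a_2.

1

1834 = 6·303 + 16   →  a_0 = 6
303 = 18·16 + 15   →  a_1 = 18
16 = 1·15 + 1   →  a_2 = 1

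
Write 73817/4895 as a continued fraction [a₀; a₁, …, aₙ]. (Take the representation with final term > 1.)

73817 = 15*4895 + 392
4895 = 12*392 + 191
392 = 2*191 + 10
191 = 19*10 + 1
10 = 10*1 + 0  (stop)
So 73817/4895 = [15; 12, 2, 19, 10].

[15; 12, 2, 19, 10]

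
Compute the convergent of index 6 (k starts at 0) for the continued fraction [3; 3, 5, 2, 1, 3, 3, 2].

2038/615

Using pₖ = aₖpₖ₋₁ + pₖ₋₂, qₖ = aₖqₖ₋₁ + qₖ₋₂ (with p₋₁=1, p₋₂=0, q₋₁=0, q₋₂=1):
  k=0: a=3, p=3, q=1
  k=1: a=3, p=10, q=3
  k=2: a=5, p=53, q=16
  k=3: a=2, p=116, q=35
  k=4: a=1, p=169, q=51
  k=5: a=3, p=623, q=188
  k=6: a=3, p=2038, q=615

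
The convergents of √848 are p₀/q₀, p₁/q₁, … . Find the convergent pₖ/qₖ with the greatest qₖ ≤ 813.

7979/274

√848 = [29; 8, 3, 3, 3, 8, 58, …] (period length 6).
Convergents:
  p_0/q_0 = 29/1
  p_1/q_1 = 233/8
  p_2/q_2 = 728/25
  p_3/q_3 = 2417/83
  p_4/q_4 = 7979/274
  p_5/q_5 = 66249/2275
q_4 = 274 ≤ 813 < 2275 = q_5, so the answer is 7979/274.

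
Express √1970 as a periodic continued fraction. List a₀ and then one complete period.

a₀ = ⌊√1970⌋ = 44.
With m₀=0, d₀=1 and mₖ₊₁ = dₖaₖ − mₖ, dₖ₊₁ = (n − mₖ₊₁²)/dₖ, aₖ₊₁ = ⌊(a₀+mₖ₊₁)/dₖ₊₁⌋:
  k=1: m=44, d=34, a=2
  k=2: m=24, d=41, a=1
  k=3: m=17, d=41, a=1
  k=4: m=24, d=34, a=2
  k=5: m=44, d=1, a=88
d=1 and a=2a₀=88 at k=5, so the next step gives (m, d) = (44, 34) again — its k=1 value — and the period has length 5.

[44; 2, 1, 1, 2, 88]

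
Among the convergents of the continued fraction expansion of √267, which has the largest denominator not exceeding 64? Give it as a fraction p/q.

817/50

√267 = [16; 2, 1, 15, 1, 2, 32, …] (period length 6).
Convergents:
  p_0/q_0 = 16/1
  p_1/q_1 = 33/2
  p_2/q_2 = 49/3
  p_3/q_3 = 768/47
  p_4/q_4 = 817/50
  p_5/q_5 = 2402/147
q_4 = 50 ≤ 64 < 147 = q_5, so the answer is 817/50.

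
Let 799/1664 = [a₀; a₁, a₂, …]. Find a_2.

12

799 = 0·1664 + 799   →  a_0 = 0
1664 = 2·799 + 66   →  a_1 = 2
799 = 12·66 + 7   →  a_2 = 12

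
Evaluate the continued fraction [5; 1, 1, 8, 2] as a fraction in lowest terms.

199/36

Using pₖ = aₖpₖ₋₁ + pₖ₋₂ and qₖ = aₖqₖ₋₁ + qₖ₋₂:
  k=0: a=5, p=5, q=1
  k=1: a=1, p=6, q=1
  k=2: a=1, p=11, q=2
  k=3: a=8, p=94, q=17
  k=4: a=2, p=199, q=36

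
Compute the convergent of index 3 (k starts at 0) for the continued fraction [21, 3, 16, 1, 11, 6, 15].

1109/52

Using pₖ = aₖpₖ₋₁ + pₖ₋₂, qₖ = aₖqₖ₋₁ + qₖ₋₂ (with p₋₁=1, p₋₂=0, q₋₁=0, q₋₂=1):
  k=0: a=21, p=21, q=1
  k=1: a=3, p=64, q=3
  k=2: a=16, p=1045, q=49
  k=3: a=1, p=1109, q=52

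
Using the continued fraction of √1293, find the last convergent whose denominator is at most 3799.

62100/1727

√1293 = [35; 1, 22, 1, 70, …] (period length 4).
Convergents:
  p_0/q_0 = 35/1
  p_1/q_1 = 36/1
  p_2/q_2 = 827/23
  p_3/q_3 = 863/24
  p_4/q_4 = 61237/1703
  p_5/q_5 = 62100/1727
  p_6/q_6 = 1427437/39697
q_5 = 1727 ≤ 3799 < 39697 = q_6, so the answer is 62100/1727.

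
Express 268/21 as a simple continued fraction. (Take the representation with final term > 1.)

[12; 1, 3, 5]

268 = 12×21 + 16
21 = 1×16 + 5
16 = 3×5 + 1
5 = 5×1 + 0  (stop)
So 268/21 = [12; 1, 3, 5].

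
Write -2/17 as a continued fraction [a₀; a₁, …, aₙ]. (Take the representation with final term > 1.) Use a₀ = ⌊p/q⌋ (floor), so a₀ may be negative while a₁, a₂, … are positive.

-2 = -1×17 + 15
17 = 1×15 + 2
15 = 7×2 + 1
2 = 2×1 + 0  (stop)
So -2/17 = [-1; 1, 7, 2].

[-1; 1, 7, 2]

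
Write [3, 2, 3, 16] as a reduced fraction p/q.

391/114

Fold from the inside: start with 16/1.
  3 + 1/16 = 49/16
  2 + 16/49 = 114/49
  3 + 49/114 = 391/114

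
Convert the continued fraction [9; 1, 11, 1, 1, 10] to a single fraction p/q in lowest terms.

Using pₖ = aₖpₖ₋₁ + pₖ₋₂ and qₖ = aₖqₖ₋₁ + qₖ₋₂:
  k=0: a=9, p=9, q=1
  k=1: a=1, p=10, q=1
  k=2: a=11, p=119, q=12
  k=3: a=1, p=129, q=13
  k=4: a=1, p=248, q=25
  k=5: a=10, p=2609, q=263

2609/263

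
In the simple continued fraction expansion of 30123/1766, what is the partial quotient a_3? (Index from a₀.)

30123 = 17·1766 + 101   →  a_0 = 17
1766 = 17·101 + 49   →  a_1 = 17
101 = 2·49 + 3   →  a_2 = 2
49 = 16·3 + 1   →  a_3 = 16

16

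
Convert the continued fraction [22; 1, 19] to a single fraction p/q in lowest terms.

459/20

Using pₖ = aₖpₖ₋₁ + pₖ₋₂ and qₖ = aₖqₖ₋₁ + qₖ₋₂:
  k=0: a=22, p=22, q=1
  k=1: a=1, p=23, q=1
  k=2: a=19, p=459, q=20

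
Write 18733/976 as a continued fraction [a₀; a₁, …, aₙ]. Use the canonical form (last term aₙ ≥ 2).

[19; 5, 6, 10, 3]

18733 = 19·976 + 189
976 = 5·189 + 31
189 = 6·31 + 3
31 = 10·3 + 1
3 = 3·1 + 0  (stop)
So 18733/976 = [19; 5, 6, 10, 3].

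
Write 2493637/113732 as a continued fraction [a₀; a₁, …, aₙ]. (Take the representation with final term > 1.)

2493637 = 21·113732 + 105265
113732 = 1·105265 + 8467
105265 = 12·8467 + 3661
8467 = 2·3661 + 1145
3661 = 3·1145 + 226
1145 = 5·226 + 15
226 = 15·15 + 1
15 = 15·1 + 0  (stop)
So 2493637/113732 = [21; 1, 12, 2, 3, 5, 15, 15].

[21; 1, 12, 2, 3, 5, 15, 15]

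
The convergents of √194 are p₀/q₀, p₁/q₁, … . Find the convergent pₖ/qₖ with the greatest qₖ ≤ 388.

√194 = [13; 1, 12, 1, 26, …] (period length 4).
Convergents:
  p_0/q_0 = 13/1
  p_1/q_1 = 14/1
  p_2/q_2 = 181/13
  p_3/q_3 = 195/14
  p_4/q_4 = 5251/377
  p_5/q_5 = 5446/391
q_4 = 377 ≤ 388 < 391 = q_5, so the answer is 5251/377.

5251/377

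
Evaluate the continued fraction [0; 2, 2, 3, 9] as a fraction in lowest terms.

Fold from the inside: start with 9/1.
  3 + 1/9 = 28/9
  2 + 9/28 = 65/28
  2 + 28/65 = 158/65
  0 + 65/158 = 65/158

65/158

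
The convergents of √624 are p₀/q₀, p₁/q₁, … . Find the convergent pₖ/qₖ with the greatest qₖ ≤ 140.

√624 = [24; 1, 48, …] (period length 2).
Convergents:
  p_0/q_0 = 24/1
  p_1/q_1 = 25/1
  p_2/q_2 = 1224/49
  p_3/q_3 = 1249/50
  p_4/q_4 = 61176/2449
q_3 = 50 ≤ 140 < 2449 = q_4, so the answer is 1249/50.

1249/50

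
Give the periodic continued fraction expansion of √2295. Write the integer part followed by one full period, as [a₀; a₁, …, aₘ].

a₀ = ⌊√2295⌋ = 47.

[47; 1, 9, 1, 1, 1, 9, 1, 94]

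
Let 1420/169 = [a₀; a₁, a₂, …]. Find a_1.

2

1420 = 8·169 + 68   →  a_0 = 8
169 = 2·68 + 33   →  a_1 = 2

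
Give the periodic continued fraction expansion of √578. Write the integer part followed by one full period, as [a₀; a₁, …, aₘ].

[24; 24, 48]

a₀ = ⌊√578⌋ = 24.
With m₀=0, d₀=1 and mₖ₊₁ = dₖaₖ − mₖ, dₖ₊₁ = (n − mₖ₊₁²)/dₖ, aₖ₊₁ = ⌊(a₀+mₖ₊₁)/dₖ₊₁⌋:
  k=1: m=24, d=2, a=24
  k=2: m=24, d=1, a=48
d=1 and a=2a₀=48 at k=2, so the next step gives (m, d) = (24, 2) again — its k=1 value — and the period has length 2.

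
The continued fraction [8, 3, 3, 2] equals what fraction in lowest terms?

191/23

Using pₖ = aₖpₖ₋₁ + pₖ₋₂ and qₖ = aₖqₖ₋₁ + qₖ₋₂:
  k=0: a=8, p=8, q=1
  k=1: a=3, p=25, q=3
  k=2: a=3, p=83, q=10
  k=3: a=2, p=191, q=23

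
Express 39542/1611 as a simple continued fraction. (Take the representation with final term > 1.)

39542 = 24*1611 + 878
1611 = 1*878 + 733
878 = 1*733 + 145
733 = 5*145 + 8
145 = 18*8 + 1
8 = 8*1 + 0  (stop)
So 39542/1611 = [24; 1, 1, 5, 18, 8].

[24; 1, 1, 5, 18, 8]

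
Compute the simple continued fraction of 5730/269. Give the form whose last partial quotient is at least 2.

[21; 3, 3, 8, 1, 2]

5730 = 21*269 + 81
269 = 3*81 + 26
81 = 3*26 + 3
26 = 8*3 + 2
3 = 1*2 + 1
2 = 2*1 + 0  (stop)
So 5730/269 = [21; 3, 3, 8, 1, 2].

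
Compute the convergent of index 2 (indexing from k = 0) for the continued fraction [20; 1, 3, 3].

Using pₖ = aₖpₖ₋₁ + pₖ₋₂, qₖ = aₖqₖ₋₁ + qₖ₋₂ (with p₋₁=1, p₋₂=0, q₋₁=0, q₋₂=1):
  k=0: a=20, p=20, q=1
  k=1: a=1, p=21, q=1
  k=2: a=3, p=83, q=4

83/4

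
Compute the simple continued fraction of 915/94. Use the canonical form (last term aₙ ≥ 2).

[9; 1, 2, 1, 3, 6]

915 = 9×94 + 69
94 = 1×69 + 25
69 = 2×25 + 19
25 = 1×19 + 6
19 = 3×6 + 1
6 = 6×1 + 0  (stop)
So 915/94 = [9; 1, 2, 1, 3, 6].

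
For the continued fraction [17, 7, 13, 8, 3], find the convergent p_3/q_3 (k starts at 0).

Using pₖ = aₖpₖ₋₁ + pₖ₋₂, qₖ = aₖqₖ₋₁ + qₖ₋₂ (with p₋₁=1, p₋₂=0, q₋₁=0, q₋₂=1):
  k=0: a=17, p=17, q=1
  k=1: a=7, p=120, q=7
  k=2: a=13, p=1577, q=92
  k=3: a=8, p=12736, q=743

12736/743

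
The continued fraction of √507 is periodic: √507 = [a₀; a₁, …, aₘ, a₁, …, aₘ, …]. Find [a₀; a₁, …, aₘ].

[22; 1, 1, 14, 1, 1, 44]

a₀ = ⌊√507⌋ = 22.
With m₀=0, d₀=1 and mₖ₊₁ = dₖaₖ − mₖ, dₖ₊₁ = (n − mₖ₊₁²)/dₖ, aₖ₊₁ = ⌊(a₀+mₖ₊₁)/dₖ₊₁⌋:
  k=1: m=22, d=23, a=1
  k=2: m=1, d=22, a=1
  k=3: m=21, d=3, a=14
  k=4: m=21, d=22, a=1
  k=5: m=1, d=23, a=1
  k=6: m=22, d=1, a=44
d=1 and a=2a₀=44 at k=6, so the next step gives (m, d) = (22, 23) again — its k=1 value — and the period has length 6.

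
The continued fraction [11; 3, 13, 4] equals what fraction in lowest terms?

1846/163

Using pₖ = aₖpₖ₋₁ + pₖ₋₂ and qₖ = aₖqₖ₋₁ + qₖ₋₂:
  k=0: a=11, p=11, q=1
  k=1: a=3, p=34, q=3
  k=2: a=13, p=453, q=40
  k=3: a=4, p=1846, q=163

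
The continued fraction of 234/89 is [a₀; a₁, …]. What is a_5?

234 = 2·89 + 56   →  a_0 = 2
89 = 1·56 + 33   →  a_1 = 1
56 = 1·33 + 23   →  a_2 = 1
33 = 1·23 + 10   →  a_3 = 1
23 = 2·10 + 3   →  a_4 = 2
10 = 3·3 + 1   →  a_5 = 3

3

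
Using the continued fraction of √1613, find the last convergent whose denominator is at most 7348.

119121/2966

√1613 = [40; 6, 6, 80, …] (period length 3).
Convergents:
  p_0/q_0 = 40/1
  p_1/q_1 = 241/6
  p_2/q_2 = 1486/37
  p_3/q_3 = 119121/2966
  p_4/q_4 = 716212/17833
q_3 = 2966 ≤ 7348 < 17833 = q_4, so the answer is 119121/2966.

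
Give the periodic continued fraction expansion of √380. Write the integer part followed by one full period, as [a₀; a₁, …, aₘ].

a₀ = ⌊√380⌋ = 19.
With m₀=0, d₀=1 and mₖ₊₁ = dₖaₖ − mₖ, dₖ₊₁ = (n − mₖ₊₁²)/dₖ, aₖ₊₁ = ⌊(a₀+mₖ₊₁)/dₖ₊₁⌋:
  k=1: m=19, d=19, a=2
  k=2: m=19, d=1, a=38
d=1 and a=2a₀=38 at k=2, so the next step gives (m, d) = (19, 19) again — its k=1 value — and the period has length 2.

[19; 2, 38]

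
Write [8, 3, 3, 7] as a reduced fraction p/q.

Using pₖ = aₖpₖ₋₁ + pₖ₋₂ and qₖ = aₖqₖ₋₁ + qₖ₋₂:
  k=0: a=8, p=8, q=1
  k=1: a=3, p=25, q=3
  k=2: a=3, p=83, q=10
  k=3: a=7, p=606, q=73

606/73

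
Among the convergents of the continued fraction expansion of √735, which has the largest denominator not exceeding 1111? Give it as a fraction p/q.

√735 = [27; 9, 54, …] (period length 2).
Convergents:
  p_0/q_0 = 27/1
  p_1/q_1 = 244/9
  p_2/q_2 = 13203/487
  p_3/q_3 = 119071/4392
q_2 = 487 ≤ 1111 < 4392 = q_3, so the answer is 13203/487.

13203/487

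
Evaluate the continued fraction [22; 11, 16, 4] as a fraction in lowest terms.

Fold from the inside: start with 4/1.
  16 + 1/4 = 65/4
  11 + 4/65 = 719/65
  22 + 65/719 = 15883/719

15883/719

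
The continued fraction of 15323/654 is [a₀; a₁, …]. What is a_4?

2

15323 = 23·654 + 281   →  a_0 = 23
654 = 2·281 + 92   →  a_1 = 2
281 = 3·92 + 5   →  a_2 = 3
92 = 18·5 + 2   →  a_3 = 18
5 = 2·2 + 1   →  a_4 = 2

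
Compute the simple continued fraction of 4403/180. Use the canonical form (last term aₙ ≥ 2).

4403 = 24×180 + 83
180 = 2×83 + 14
83 = 5×14 + 13
14 = 1×13 + 1
13 = 13×1 + 0  (stop)
So 4403/180 = [24; 2, 5, 1, 13].

[24; 2, 5, 1, 13]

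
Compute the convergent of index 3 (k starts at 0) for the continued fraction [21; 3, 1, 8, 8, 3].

744/35

Using pₖ = aₖpₖ₋₁ + pₖ₋₂, qₖ = aₖqₖ₋₁ + qₖ₋₂ (with p₋₁=1, p₋₂=0, q₋₁=0, q₋₂=1):
  k=0: a=21, p=21, q=1
  k=1: a=3, p=64, q=3
  k=2: a=1, p=85, q=4
  k=3: a=8, p=744, q=35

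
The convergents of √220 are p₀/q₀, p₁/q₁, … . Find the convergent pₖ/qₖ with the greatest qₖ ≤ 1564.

15841/1068

√220 = [14; 1, 4, 1, 28, …] (period length 4).
Convergents:
  p_0/q_0 = 14/1
  p_1/q_1 = 15/1
  p_2/q_2 = 74/5
  p_3/q_3 = 89/6
  p_4/q_4 = 2566/173
  p_5/q_5 = 2655/179
  p_6/q_6 = 13186/889
  p_7/q_7 = 15841/1068
  p_8/q_8 = 456734/30793
q_7 = 1068 ≤ 1564 < 30793 = q_8, so the answer is 15841/1068.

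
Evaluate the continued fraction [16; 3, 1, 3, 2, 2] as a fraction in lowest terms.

Fold from the inside: start with 2/1.
  2 + 1/2 = 5/2
  3 + 2/5 = 17/5
  1 + 5/17 = 22/17
  3 + 17/22 = 83/22
  16 + 22/83 = 1350/83

1350/83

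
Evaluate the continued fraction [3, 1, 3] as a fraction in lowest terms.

Fold from the inside: start with 3/1.
  1 + 1/3 = 4/3
  3 + 3/4 = 15/4

15/4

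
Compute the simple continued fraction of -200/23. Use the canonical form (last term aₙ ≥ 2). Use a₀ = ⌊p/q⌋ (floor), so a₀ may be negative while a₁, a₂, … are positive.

-200 = -9*23 + 7
23 = 3*7 + 2
7 = 3*2 + 1
2 = 2*1 + 0  (stop)
So -200/23 = [-9; 3, 3, 2].

[-9; 3, 3, 2]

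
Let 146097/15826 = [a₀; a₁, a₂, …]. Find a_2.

3

146097 = 9·15826 + 3663   →  a_0 = 9
15826 = 4·3663 + 1174   →  a_1 = 4
3663 = 3·1174 + 141   →  a_2 = 3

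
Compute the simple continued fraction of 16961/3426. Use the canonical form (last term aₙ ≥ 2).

16961 = 4*3426 + 3257
3426 = 1*3257 + 169
3257 = 19*169 + 46
169 = 3*46 + 31
46 = 1*31 + 15
31 = 2*15 + 1
15 = 15*1 + 0  (stop)
So 16961/3426 = [4; 1, 19, 3, 1, 2, 15].

[4; 1, 19, 3, 1, 2, 15]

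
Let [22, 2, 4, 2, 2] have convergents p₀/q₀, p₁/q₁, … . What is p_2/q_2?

Using pₖ = aₖpₖ₋₁ + pₖ₋₂, qₖ = aₖqₖ₋₁ + qₖ₋₂ (with p₋₁=1, p₋₂=0, q₋₁=0, q₋₂=1):
  k=0: a=22, p=22, q=1
  k=1: a=2, p=45, q=2
  k=2: a=4, p=202, q=9

202/9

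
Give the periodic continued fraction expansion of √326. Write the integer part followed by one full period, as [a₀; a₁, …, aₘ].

[18; 18, 36]

a₀ = ⌊√326⌋ = 18.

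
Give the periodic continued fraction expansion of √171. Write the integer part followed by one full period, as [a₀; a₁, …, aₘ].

[13; 13, 26]

a₀ = ⌊√171⌋ = 13.
With m₀=0, d₀=1 and mₖ₊₁ = dₖaₖ − mₖ, dₖ₊₁ = (n − mₖ₊₁²)/dₖ, aₖ₊₁ = ⌊(a₀+mₖ₊₁)/dₖ₊₁⌋:
  k=1: m=13, d=2, a=13
  k=2: m=13, d=1, a=26
d=1 and a=2a₀=26 at k=2, so the next step gives (m, d) = (13, 2) again — its k=1 value — and the period has length 2.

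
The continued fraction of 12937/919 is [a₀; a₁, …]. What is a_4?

12937 = 14·919 + 71   →  a_0 = 14
919 = 12·71 + 67   →  a_1 = 12
71 = 1·67 + 4   →  a_2 = 1
67 = 16·4 + 3   →  a_3 = 16
4 = 1·3 + 1   →  a_4 = 1

1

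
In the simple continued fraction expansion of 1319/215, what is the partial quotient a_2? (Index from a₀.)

2

1319 = 6·215 + 29   →  a_0 = 6
215 = 7·29 + 12   →  a_1 = 7
29 = 2·12 + 5   →  a_2 = 2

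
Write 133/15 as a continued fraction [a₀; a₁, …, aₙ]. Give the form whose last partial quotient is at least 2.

133 = 8·15 + 13
15 = 1·13 + 2
13 = 6·2 + 1
2 = 2·1 + 0  (stop)
So 133/15 = [8; 1, 6, 2].

[8; 1, 6, 2]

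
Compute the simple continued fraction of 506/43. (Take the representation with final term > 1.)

506 = 11*43 + 33
43 = 1*33 + 10
33 = 3*10 + 3
10 = 3*3 + 1
3 = 3*1 + 0  (stop)
So 506/43 = [11; 1, 3, 3, 3].

[11; 1, 3, 3, 3]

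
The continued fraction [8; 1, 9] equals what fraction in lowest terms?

Fold from the inside: start with 9/1.
  1 + 1/9 = 10/9
  8 + 9/10 = 89/10

89/10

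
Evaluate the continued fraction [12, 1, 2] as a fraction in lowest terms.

38/3

Using pₖ = aₖpₖ₋₁ + pₖ₋₂ and qₖ = aₖqₖ₋₁ + qₖ₋₂:
  k=0: a=12, p=12, q=1
  k=1: a=1, p=13, q=1
  k=2: a=2, p=38, q=3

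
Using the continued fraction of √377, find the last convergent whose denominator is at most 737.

√377 = [19; 2, 2, 2, 38, …] (period length 4).
Convergents:
  p_0/q_0 = 19/1
  p_1/q_1 = 39/2
  p_2/q_2 = 97/5
  p_3/q_3 = 233/12
  p_4/q_4 = 8951/461
  p_5/q_5 = 18135/934
q_4 = 461 ≤ 737 < 934 = q_5, so the answer is 8951/461.

8951/461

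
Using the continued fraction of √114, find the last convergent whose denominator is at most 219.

1025/96

√114 = [10; 1, 2, 10, 2, 1, 20, …] (period length 6).
Convergents:
  p_0/q_0 = 10/1
  p_1/q_1 = 11/1
  p_2/q_2 = 32/3
  p_3/q_3 = 331/31
  p_4/q_4 = 694/65
  p_5/q_5 = 1025/96
  p_6/q_6 = 21194/1985
q_5 = 96 ≤ 219 < 1985 = q_6, so the answer is 1025/96.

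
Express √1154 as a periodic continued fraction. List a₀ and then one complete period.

[33; 1, 32, 1, 66]

a₀ = ⌊√1154⌋ = 33.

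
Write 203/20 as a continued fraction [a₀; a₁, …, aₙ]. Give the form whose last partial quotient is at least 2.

203 = 10·20 + 3
20 = 6·3 + 2
3 = 1·2 + 1
2 = 2·1 + 0  (stop)
So 203/20 = [10; 6, 1, 2].

[10; 6, 1, 2]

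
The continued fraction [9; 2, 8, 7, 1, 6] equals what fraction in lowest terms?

Fold from the inside: start with 6/1.
  1 + 1/6 = 7/6
  7 + 6/7 = 55/7
  8 + 7/55 = 447/55
  2 + 55/447 = 949/447
  9 + 447/949 = 8988/949

8988/949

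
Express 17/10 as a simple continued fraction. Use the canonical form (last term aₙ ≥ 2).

17 = 1×10 + 7
10 = 1×7 + 3
7 = 2×3 + 1
3 = 3×1 + 0  (stop)
So 17/10 = [1; 1, 2, 3].

[1; 1, 2, 3]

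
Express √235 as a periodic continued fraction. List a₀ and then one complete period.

a₀ = ⌊√235⌋ = 15.
With m₀=0, d₀=1 and mₖ₊₁ = dₖaₖ − mₖ, dₖ₊₁ = (n − mₖ₊₁²)/dₖ, aₖ₊₁ = ⌊(a₀+mₖ₊₁)/dₖ₊₁⌋:
  k=1: m=15, d=10, a=3
  k=2: m=15, d=1, a=30
d=1 and a=2a₀=30 at k=2, so the next step gives (m, d) = (15, 10) again — its k=1 value — and the period has length 2.

[15; 3, 30]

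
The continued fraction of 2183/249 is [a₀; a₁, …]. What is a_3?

3

2183 = 8·249 + 191   →  a_0 = 8
249 = 1·191 + 58   →  a_1 = 1
191 = 3·58 + 17   →  a_2 = 3
58 = 3·17 + 7   →  a_3 = 3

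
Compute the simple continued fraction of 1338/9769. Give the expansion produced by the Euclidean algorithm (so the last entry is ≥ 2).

1338 = 0×9769 + 1338
9769 = 7×1338 + 403
1338 = 3×403 + 129
403 = 3×129 + 16
129 = 8×16 + 1
16 = 16×1 + 0  (stop)
So 1338/9769 = [0; 7, 3, 3, 8, 16].

[0; 7, 3, 3, 8, 16]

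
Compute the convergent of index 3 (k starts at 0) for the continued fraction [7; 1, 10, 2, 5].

Using pₖ = aₖpₖ₋₁ + pₖ₋₂, qₖ = aₖqₖ₋₁ + qₖ₋₂ (with p₋₁=1, p₋₂=0, q₋₁=0, q₋₂=1):
  k=0: a=7, p=7, q=1
  k=1: a=1, p=8, q=1
  k=2: a=10, p=87, q=11
  k=3: a=2, p=182, q=23

182/23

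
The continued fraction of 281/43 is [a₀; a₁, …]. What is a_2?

281 = 6·43 + 23   →  a_0 = 6
43 = 1·23 + 20   →  a_1 = 1
23 = 1·20 + 3   →  a_2 = 1

1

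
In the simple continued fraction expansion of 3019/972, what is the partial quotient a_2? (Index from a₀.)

2

3019 = 3·972 + 103   →  a_0 = 3
972 = 9·103 + 45   →  a_1 = 9
103 = 2·45 + 13   →  a_2 = 2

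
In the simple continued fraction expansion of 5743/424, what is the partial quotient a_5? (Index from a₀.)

5743 = 13·424 + 231   →  a_0 = 13
424 = 1·231 + 193   →  a_1 = 1
231 = 1·193 + 38   →  a_2 = 1
193 = 5·38 + 3   →  a_3 = 5
38 = 12·3 + 2   →  a_4 = 12
3 = 1·2 + 1   →  a_5 = 1

1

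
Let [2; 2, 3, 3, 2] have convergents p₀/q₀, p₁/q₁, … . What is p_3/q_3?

Using pₖ = aₖpₖ₋₁ + pₖ₋₂, qₖ = aₖqₖ₋₁ + qₖ₋₂ (with p₋₁=1, p₋₂=0, q₋₁=0, q₋₂=1):
  k=0: a=2, p=2, q=1
  k=1: a=2, p=5, q=2
  k=2: a=3, p=17, q=7
  k=3: a=3, p=56, q=23

56/23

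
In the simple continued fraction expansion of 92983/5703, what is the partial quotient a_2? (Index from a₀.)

3

92983 = 16·5703 + 1735   →  a_0 = 16
5703 = 3·1735 + 498   →  a_1 = 3
1735 = 3·498 + 241   →  a_2 = 3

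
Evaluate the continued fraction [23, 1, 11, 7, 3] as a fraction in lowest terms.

6386/267

Using pₖ = aₖpₖ₋₁ + pₖ₋₂ and qₖ = aₖqₖ₋₁ + qₖ₋₂:
  k=0: a=23, p=23, q=1
  k=1: a=1, p=24, q=1
  k=2: a=11, p=287, q=12
  k=3: a=7, p=2033, q=85
  k=4: a=3, p=6386, q=267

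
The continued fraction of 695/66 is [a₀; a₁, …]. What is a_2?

1

695 = 10·66 + 35   →  a_0 = 10
66 = 1·35 + 31   →  a_1 = 1
35 = 1·31 + 4   →  a_2 = 1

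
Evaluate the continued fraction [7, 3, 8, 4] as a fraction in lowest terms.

754/103

Using pₖ = aₖpₖ₋₁ + pₖ₋₂ and qₖ = aₖqₖ₋₁ + qₖ₋₂:
  k=0: a=7, p=7, q=1
  k=1: a=3, p=22, q=3
  k=2: a=8, p=183, q=25
  k=3: a=4, p=754, q=103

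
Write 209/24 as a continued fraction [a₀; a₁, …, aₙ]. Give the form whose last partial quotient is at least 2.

209 = 8·24 + 17
24 = 1·17 + 7
17 = 2·7 + 3
7 = 2·3 + 1
3 = 3·1 + 0  (stop)
So 209/24 = [8; 1, 2, 2, 3].

[8; 1, 2, 2, 3]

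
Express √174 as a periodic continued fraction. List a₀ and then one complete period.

[13; 5, 4, 5, 26]

a₀ = ⌊√174⌋ = 13.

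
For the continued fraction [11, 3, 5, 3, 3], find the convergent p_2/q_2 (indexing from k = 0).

181/16

Using pₖ = aₖpₖ₋₁ + pₖ₋₂, qₖ = aₖqₖ₋₁ + qₖ₋₂ (with p₋₁=1, p₋₂=0, q₋₁=0, q₋₂=1):
  k=0: a=11, p=11, q=1
  k=1: a=3, p=34, q=3
  k=2: a=5, p=181, q=16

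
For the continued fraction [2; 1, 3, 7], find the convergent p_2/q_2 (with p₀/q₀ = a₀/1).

Using pₖ = aₖpₖ₋₁ + pₖ₋₂, qₖ = aₖqₖ₋₁ + qₖ₋₂ (with p₋₁=1, p₋₂=0, q₋₁=0, q₋₂=1):
  k=0: a=2, p=2, q=1
  k=1: a=1, p=3, q=1
  k=2: a=3, p=11, q=4

11/4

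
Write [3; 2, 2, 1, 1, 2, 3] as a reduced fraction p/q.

Using pₖ = aₖpₖ₋₁ + pₖ₋₂ and qₖ = aₖqₖ₋₁ + qₖ₋₂:
  k=0: a=3, p=3, q=1
  k=1: a=2, p=7, q=2
  k=2: a=2, p=17, q=5
  k=3: a=1, p=24, q=7
  k=4: a=1, p=41, q=12
  k=5: a=2, p=106, q=31
  k=6: a=3, p=359, q=105

359/105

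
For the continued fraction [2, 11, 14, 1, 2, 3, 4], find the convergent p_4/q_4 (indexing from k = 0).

Using pₖ = aₖpₖ₋₁ + pₖ₋₂, qₖ = aₖqₖ₋₁ + qₖ₋₂ (with p₋₁=1, p₋₂=0, q₋₁=0, q₋₂=1):
  k=0: a=2, p=2, q=1
  k=1: a=11, p=23, q=11
  k=2: a=14, p=324, q=155
  k=3: a=1, p=347, q=166
  k=4: a=2, p=1018, q=487

1018/487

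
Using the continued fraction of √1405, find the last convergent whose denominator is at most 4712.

√1405 = [37; 2, 14, 2, 74, …] (period length 4).
Convergents:
  p_0/q_0 = 37/1
  p_1/q_1 = 75/2
  p_2/q_2 = 1087/29
  p_3/q_3 = 2249/60
  p_4/q_4 = 167513/4469
  p_5/q_5 = 337275/8998
q_4 = 4469 ≤ 4712 < 8998 = q_5, so the answer is 167513/4469.

167513/4469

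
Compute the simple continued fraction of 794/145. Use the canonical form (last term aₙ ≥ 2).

794 = 5·145 + 69
145 = 2·69 + 7
69 = 9·7 + 6
7 = 1·6 + 1
6 = 6·1 + 0  (stop)
So 794/145 = [5; 2, 9, 1, 6].

[5; 2, 9, 1, 6]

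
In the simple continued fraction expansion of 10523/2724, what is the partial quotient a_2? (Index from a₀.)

10523 = 3·2724 + 2351   →  a_0 = 3
2724 = 1·2351 + 373   →  a_1 = 1
2351 = 6·373 + 113   →  a_2 = 6

6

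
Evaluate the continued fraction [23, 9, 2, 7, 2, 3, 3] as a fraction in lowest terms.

Fold from the inside: start with 3/1.
  3 + 1/3 = 10/3
  2 + 3/10 = 23/10
  7 + 10/23 = 171/23
  2 + 23/171 = 365/171
  9 + 171/365 = 3456/365
  23 + 365/3456 = 79853/3456

79853/3456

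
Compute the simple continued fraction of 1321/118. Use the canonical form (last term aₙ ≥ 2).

[11; 5, 7, 1, 2]

1321 = 11*118 + 23
118 = 5*23 + 3
23 = 7*3 + 2
3 = 1*2 + 1
2 = 2*1 + 0  (stop)
So 1321/118 = [11; 5, 7, 1, 2].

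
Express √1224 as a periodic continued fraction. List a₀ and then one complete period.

[34; 1, 68]

a₀ = ⌊√1224⌋ = 34.
With m₀=0, d₀=1 and mₖ₊₁ = dₖaₖ − mₖ, dₖ₊₁ = (n − mₖ₊₁²)/dₖ, aₖ₊₁ = ⌊(a₀+mₖ₊₁)/dₖ₊₁⌋:
  k=1: m=34, d=68, a=1
  k=2: m=34, d=1, a=68
d=1 and a=2a₀=68 at k=2, so the next step gives (m, d) = (34, 68) again — its k=1 value — and the period has length 2.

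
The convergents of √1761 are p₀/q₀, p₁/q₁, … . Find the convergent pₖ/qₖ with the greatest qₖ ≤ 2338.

97483/2323

√1761 = [41; 1, 26, 1, 82, …] (period length 4).
Convergents:
  p_0/q_0 = 41/1
  p_1/q_1 = 42/1
  p_2/q_2 = 1133/27
  p_3/q_3 = 1175/28
  p_4/q_4 = 97483/2323
  p_5/q_5 = 98658/2351
q_4 = 2323 ≤ 2338 < 2351 = q_5, so the answer is 97483/2323.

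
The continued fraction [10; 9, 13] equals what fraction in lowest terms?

1193/118

Fold from the inside: start with 13/1.
  9 + 1/13 = 118/13
  10 + 13/118 = 1193/118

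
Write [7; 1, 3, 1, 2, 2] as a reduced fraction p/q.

257/33

Using pₖ = aₖpₖ₋₁ + pₖ₋₂ and qₖ = aₖqₖ₋₁ + qₖ₋₂:
  k=0: a=7, p=7, q=1
  k=1: a=1, p=8, q=1
  k=2: a=3, p=31, q=4
  k=3: a=1, p=39, q=5
  k=4: a=2, p=109, q=14
  k=5: a=2, p=257, q=33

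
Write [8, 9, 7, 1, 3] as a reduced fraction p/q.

Using pₖ = aₖpₖ₋₁ + pₖ₋₂ and qₖ = aₖqₖ₋₁ + qₖ₋₂:
  k=0: a=8, p=8, q=1
  k=1: a=9, p=73, q=9
  k=2: a=7, p=519, q=64
  k=3: a=1, p=592, q=73
  k=4: a=3, p=2295, q=283

2295/283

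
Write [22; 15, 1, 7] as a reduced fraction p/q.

Fold from the inside: start with 7/1.
  1 + 1/7 = 8/7
  15 + 7/8 = 127/8
  22 + 8/127 = 2802/127

2802/127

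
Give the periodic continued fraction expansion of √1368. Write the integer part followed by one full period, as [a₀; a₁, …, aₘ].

[36; 1, 72]

a₀ = ⌊√1368⌋ = 36.
With m₀=0, d₀=1 and mₖ₊₁ = dₖaₖ − mₖ, dₖ₊₁ = (n − mₖ₊₁²)/dₖ, aₖ₊₁ = ⌊(a₀+mₖ₊₁)/dₖ₊₁⌋:
  k=1: m=36, d=72, a=1
  k=2: m=36, d=1, a=72
d=1 and a=2a₀=72 at k=2, so the next step gives (m, d) = (36, 72) again — its k=1 value — and the period has length 2.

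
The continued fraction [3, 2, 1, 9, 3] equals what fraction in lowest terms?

Using pₖ = aₖpₖ₋₁ + pₖ₋₂ and qₖ = aₖqₖ₋₁ + qₖ₋₂:
  k=0: a=3, p=3, q=1
  k=1: a=2, p=7, q=2
  k=2: a=1, p=10, q=3
  k=3: a=9, p=97, q=29
  k=4: a=3, p=301, q=90

301/90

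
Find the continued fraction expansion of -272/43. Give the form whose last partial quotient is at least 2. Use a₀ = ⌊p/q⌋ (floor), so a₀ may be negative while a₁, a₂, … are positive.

[-7; 1, 2, 14]

-272 = -7·43 + 29
43 = 1·29 + 14
29 = 2·14 + 1
14 = 14·1 + 0  (stop)
So -272/43 = [-7; 1, 2, 14].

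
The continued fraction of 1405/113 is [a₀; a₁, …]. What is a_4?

1405 = 12·113 + 49   →  a_0 = 12
113 = 2·49 + 15   →  a_1 = 2
49 = 3·15 + 4   →  a_2 = 3
15 = 3·4 + 3   →  a_3 = 3
4 = 1·3 + 1   →  a_4 = 1

1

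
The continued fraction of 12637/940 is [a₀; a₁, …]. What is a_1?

2

12637 = 13·940 + 417   →  a_0 = 13
940 = 2·417 + 106   →  a_1 = 2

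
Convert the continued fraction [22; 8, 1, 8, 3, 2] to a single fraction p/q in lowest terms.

12781/578

Using pₖ = aₖpₖ₋₁ + pₖ₋₂ and qₖ = aₖqₖ₋₁ + qₖ₋₂:
  k=0: a=22, p=22, q=1
  k=1: a=8, p=177, q=8
  k=2: a=1, p=199, q=9
  k=3: a=8, p=1769, q=80
  k=4: a=3, p=5506, q=249
  k=5: a=2, p=12781, q=578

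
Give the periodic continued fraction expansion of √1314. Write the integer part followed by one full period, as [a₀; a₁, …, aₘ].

a₀ = ⌊√1314⌋ = 36.
With m₀=0, d₀=1 and mₖ₊₁ = dₖaₖ − mₖ, dₖ₊₁ = (n − mₖ₊₁²)/dₖ, aₖ₊₁ = ⌊(a₀+mₖ₊₁)/dₖ₊₁⌋:
  k=1: m=36, d=18, a=4
  k=2: m=36, d=1, a=72
d=1 and a=2a₀=72 at k=2, so the next step gives (m, d) = (36, 18) again — its k=1 value — and the period has length 2.

[36; 4, 72]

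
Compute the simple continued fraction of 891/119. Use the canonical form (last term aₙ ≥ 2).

891 = 7*119 + 58
119 = 2*58 + 3
58 = 19*3 + 1
3 = 3*1 + 0  (stop)
So 891/119 = [7; 2, 19, 3].

[7; 2, 19, 3]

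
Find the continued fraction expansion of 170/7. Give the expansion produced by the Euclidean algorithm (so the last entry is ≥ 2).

170 = 24*7 + 2
7 = 3*2 + 1
2 = 2*1 + 0  (stop)
So 170/7 = [24; 3, 2].

[24; 3, 2]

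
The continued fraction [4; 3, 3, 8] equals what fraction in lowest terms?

357/83

Using pₖ = aₖpₖ₋₁ + pₖ₋₂ and qₖ = aₖqₖ₋₁ + qₖ₋₂:
  k=0: a=4, p=4, q=1
  k=1: a=3, p=13, q=3
  k=2: a=3, p=43, q=10
  k=3: a=8, p=357, q=83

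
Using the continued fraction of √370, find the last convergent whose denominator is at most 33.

√370 = [19; 4, 4, 38, …] (period length 3).
Convergents:
  p_0/q_0 = 19/1
  p_1/q_1 = 77/4
  p_2/q_2 = 327/17
  p_3/q_3 = 12503/650
q_2 = 17 ≤ 33 < 650 = q_3, so the answer is 327/17.

327/17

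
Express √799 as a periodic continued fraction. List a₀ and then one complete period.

[28; 3, 1, 3, 56]

a₀ = ⌊√799⌋ = 28.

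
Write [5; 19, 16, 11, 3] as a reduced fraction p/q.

Fold from the inside: start with 3/1.
  11 + 1/3 = 34/3
  16 + 3/34 = 547/34
  19 + 34/547 = 10427/547
  5 + 547/10427 = 52682/10427

52682/10427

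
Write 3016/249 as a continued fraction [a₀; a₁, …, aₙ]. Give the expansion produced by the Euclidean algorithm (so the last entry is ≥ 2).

[12; 8, 1, 8, 3]

3016 = 12×249 + 28
249 = 8×28 + 25
28 = 1×25 + 3
25 = 8×3 + 1
3 = 3×1 + 0  (stop)
So 3016/249 = [12; 8, 1, 8, 3].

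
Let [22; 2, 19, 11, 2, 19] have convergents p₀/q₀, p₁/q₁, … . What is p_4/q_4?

Using pₖ = aₖpₖ₋₁ + pₖ₋₂, qₖ = aₖqₖ₋₁ + qₖ₋₂ (with p₋₁=1, p₋₂=0, q₋₁=0, q₋₂=1):
  k=0: a=22, p=22, q=1
  k=1: a=2, p=45, q=2
  k=2: a=19, p=877, q=39
  k=3: a=11, p=9692, q=431
  k=4: a=2, p=20261, q=901

20261/901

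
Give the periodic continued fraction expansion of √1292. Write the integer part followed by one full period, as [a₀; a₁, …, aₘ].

[35; 1, 16, 1, 70]

a₀ = ⌊√1292⌋ = 35.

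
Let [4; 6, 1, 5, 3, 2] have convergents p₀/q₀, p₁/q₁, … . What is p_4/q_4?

Using pₖ = aₖpₖ₋₁ + pₖ₋₂, qₖ = aₖqₖ₋₁ + qₖ₋₂ (with p₋₁=1, p₋₂=0, q₋₁=0, q₋₂=1):
  k=0: a=4, p=4, q=1
  k=1: a=6, p=25, q=6
  k=2: a=1, p=29, q=7
  k=3: a=5, p=170, q=41
  k=4: a=3, p=539, q=130

539/130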